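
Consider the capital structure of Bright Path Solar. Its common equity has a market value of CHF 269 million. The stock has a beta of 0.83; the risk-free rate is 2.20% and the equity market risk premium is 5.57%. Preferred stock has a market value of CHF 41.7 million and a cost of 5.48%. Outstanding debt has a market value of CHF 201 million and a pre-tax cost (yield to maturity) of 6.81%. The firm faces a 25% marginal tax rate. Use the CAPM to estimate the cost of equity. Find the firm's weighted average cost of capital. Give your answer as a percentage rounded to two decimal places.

Cost of equity via CAPM: Re = 2.2% + 0.83 × 5.57% = 6.8231%.
Total capital V = 269 + 41.7 + 201 = 511.7.
Equity: weight = 269/511.7 = 0.5257; cost = 6.8231%.
Preferred: weight = 41.7/511.7 = 0.0815; cost = 5.48%.
Debt: weight = 201/511.7 = 0.3928; after-tax cost = 6.81% × (1 − 25%) = 5.1075%.
WACC = 0.5257 × 6.8231% + 0.0815 × 5.4800% + 0.3928 × 5.1075% = 6.0397%.

6.04%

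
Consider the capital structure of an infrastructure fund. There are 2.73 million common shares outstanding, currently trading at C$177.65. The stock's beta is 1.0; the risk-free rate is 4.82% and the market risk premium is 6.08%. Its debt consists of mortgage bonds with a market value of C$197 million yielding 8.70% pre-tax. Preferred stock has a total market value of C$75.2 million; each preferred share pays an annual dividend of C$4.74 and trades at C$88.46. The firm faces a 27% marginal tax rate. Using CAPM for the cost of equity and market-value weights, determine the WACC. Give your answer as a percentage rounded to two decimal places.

Cost of equity via CAPM: Re = 4.82% + 1.0 × 6.08% = 10.9000%.
Cost of preferred: Rp = 4.74 / 88.46 = 5.3584%.
Market value of equity E = 177.65 × 2.73m = 484.9845m.
Total capital V = 484.9845 + 75.2 + 197 = 757.1845.
Equity: weight = 484.9845/757.1845 = 0.6405; cost = 10.9%.
Preferred: weight = 75.2/757.1845 = 0.0993; cost = 5.3584%.
Mortgage bonds: weight = 197/757.1845 = 0.2602; after-tax cost = 8.7% × (1 − 27%) = 6.3510%.
WACC = 0.6405 × 10.9000% + 0.0993 × 5.3584% + 0.2602 × 6.3510% = 9.1661%.

9.17%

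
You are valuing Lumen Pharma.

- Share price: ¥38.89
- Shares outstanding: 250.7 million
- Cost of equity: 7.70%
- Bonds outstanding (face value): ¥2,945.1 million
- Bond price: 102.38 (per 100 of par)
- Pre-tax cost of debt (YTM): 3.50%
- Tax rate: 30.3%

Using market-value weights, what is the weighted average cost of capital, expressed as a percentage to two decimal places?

6.46%

Market value of equity E = 38.89 × 250.7m = 9749.723m. Market value of debt D = 2945.1m × 102.38/100 = 3015.19338m.
Total capital V = 9749.723 + 3015.19338 = 12764.91638.
Equity: weight = 9749.723/12764.91638 = 0.7638; cost = 7.7%.
Bonds outstanding: weight = 3015.19338/12764.91638 = 0.2362; after-tax cost = 3.5% × (1 − 30.3%) = 2.4395%.
WACC = 0.7638 × 7.7000% + 0.2362 × 2.4395% = 6.4574%.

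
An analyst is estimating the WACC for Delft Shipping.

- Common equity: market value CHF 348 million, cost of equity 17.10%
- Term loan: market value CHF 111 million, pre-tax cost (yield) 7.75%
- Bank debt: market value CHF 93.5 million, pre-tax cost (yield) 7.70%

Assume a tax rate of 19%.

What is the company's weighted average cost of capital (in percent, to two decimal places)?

Total capital V = 348 + 111 + 93.5 = 552.5.
Equity: weight = 348/552.5 = 0.6299; cost = 17.1%.
Term loan: weight = 111/552.5 = 0.2009; after-tax cost = 7.75% × (1 − 19%) = 6.2775%.
Bank debt: weight = 93.5/552.5 = 0.1692; after-tax cost = 7.7% × (1 − 19%) = 6.2370%.
WACC = 0.6299 × 17.1000% + 0.2009 × 6.2775% + 0.1692 × 6.2370% = 13.0874%.

13.09%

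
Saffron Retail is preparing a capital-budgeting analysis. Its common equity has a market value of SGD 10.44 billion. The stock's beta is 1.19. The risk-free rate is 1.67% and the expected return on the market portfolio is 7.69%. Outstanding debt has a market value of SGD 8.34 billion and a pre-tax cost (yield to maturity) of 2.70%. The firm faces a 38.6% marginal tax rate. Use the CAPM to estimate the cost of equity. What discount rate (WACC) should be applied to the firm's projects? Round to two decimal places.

Market risk premium = 7.69% − 1.67% = 6.02%.
Cost of equity via CAPM: Re = 1.67% + 1.19 × 6.02% = 8.8338%.
Total capital V = 10.44 + 8.34 = 18.78.
Equity: weight = 10.44/18.78 = 0.5559; cost = 8.8338%.
Debt: weight = 8.34/18.78 = 0.4441; after-tax cost = 2.7% × (1 − 38.6%) = 1.6578%.
WACC = 0.5559 × 8.8338% + 0.4441 × 1.6578% = 5.6470%.

5.65%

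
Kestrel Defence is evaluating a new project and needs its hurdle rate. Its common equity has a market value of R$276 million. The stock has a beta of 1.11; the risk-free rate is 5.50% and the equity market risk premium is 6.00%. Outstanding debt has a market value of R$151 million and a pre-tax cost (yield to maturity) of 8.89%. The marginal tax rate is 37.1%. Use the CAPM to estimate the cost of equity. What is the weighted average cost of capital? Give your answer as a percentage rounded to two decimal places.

Cost of equity via CAPM: Re = 5.5% + 1.11 × 6.0% = 12.1600%.
Total capital V = 276 + 151 = 427.
Equity: weight = 276/427 = 0.6464; cost = 12.16%.
Debt: weight = 151/427 = 0.3536; after-tax cost = 8.89% × (1 − 37.1%) = 5.5918%.
WACC = 0.6464 × 12.1600% + 0.3536 × 5.5918% = 9.8373%.

9.84%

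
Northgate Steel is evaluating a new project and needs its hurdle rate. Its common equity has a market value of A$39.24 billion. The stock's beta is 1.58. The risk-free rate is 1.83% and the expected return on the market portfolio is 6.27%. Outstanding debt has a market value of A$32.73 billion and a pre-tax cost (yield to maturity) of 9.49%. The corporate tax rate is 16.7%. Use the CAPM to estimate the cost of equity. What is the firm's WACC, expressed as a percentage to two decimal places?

8.42%

Market risk premium = 6.27% − 1.83% = 4.44%.
Cost of equity via CAPM: Re = 1.83% + 1.58 × 4.44% = 8.8452%.
Total capital V = 39.24 + 32.73 = 71.97.
Equity: weight = 39.24/71.97 = 0.5452; cost = 8.8452%.
Debt: weight = 32.73/71.97 = 0.4548; after-tax cost = 9.49% × (1 − 16.7%) = 7.9052%.
WACC = 0.5452 × 8.8452% + 0.4548 × 7.9052% = 8.4177%.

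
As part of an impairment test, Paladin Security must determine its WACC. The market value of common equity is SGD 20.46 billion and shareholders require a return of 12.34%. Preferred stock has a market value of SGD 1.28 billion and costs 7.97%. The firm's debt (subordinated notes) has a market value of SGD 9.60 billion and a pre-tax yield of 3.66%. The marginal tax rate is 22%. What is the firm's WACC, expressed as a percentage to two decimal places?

Total capital V = 20.46 + 1.28 + 9.6 = 31.34.
Equity: weight = 20.46/31.34 = 0.6528; cost = 12.34%.
Preferred: weight = 1.28/31.34 = 0.0408; cost = 7.97%.
Subordinated notes: weight = 9.6/31.34 = 0.3063; after-tax cost = 3.66% × (1 − 22%) = 2.8548%.
WACC = 0.6528 × 12.3400% + 0.0408 × 7.9700% + 0.3063 × 2.8548% = 9.2560%.

9.26%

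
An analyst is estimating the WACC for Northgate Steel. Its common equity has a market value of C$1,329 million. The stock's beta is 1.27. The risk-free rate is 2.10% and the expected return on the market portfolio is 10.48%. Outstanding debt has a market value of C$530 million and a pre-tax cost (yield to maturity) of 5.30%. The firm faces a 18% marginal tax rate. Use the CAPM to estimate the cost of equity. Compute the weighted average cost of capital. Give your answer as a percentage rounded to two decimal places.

10.35%

Market risk premium = 10.48% − 2.1% = 8.38%.
Cost of equity via CAPM: Re = 2.1% + 1.27 × 8.38% = 12.7426%.
Total capital V = 1329 + 530 = 1859.
Equity: weight = 1329/1859 = 0.7149; cost = 12.7426%.
Debt: weight = 530/1859 = 0.2851; after-tax cost = 5.3% × (1 − 18%) = 4.3460%.
WACC = 0.7149 × 12.7426% + 0.2851 × 4.3460% = 10.3487%.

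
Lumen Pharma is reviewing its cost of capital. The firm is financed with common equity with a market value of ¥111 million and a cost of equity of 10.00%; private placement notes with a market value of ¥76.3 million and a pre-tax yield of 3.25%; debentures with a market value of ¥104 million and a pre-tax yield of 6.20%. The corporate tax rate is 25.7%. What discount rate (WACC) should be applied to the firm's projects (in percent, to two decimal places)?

6.09%

Total capital V = 111 + 76.3 + 104 = 291.3.
Equity: weight = 111/291.3 = 0.3811; cost = 10%.
Private placement notes: weight = 76.3/291.3 = 0.2619; after-tax cost = 3.25% × (1 − 25.7%) = 2.4148%.
Debentures: weight = 104/291.3 = 0.3570; after-tax cost = 6.2% × (1 − 25.7%) = 4.6066%.
WACC = 0.3811 × 10.0000% + 0.2619 × 2.4148% + 0.3570 × 4.6066% = 6.0876%.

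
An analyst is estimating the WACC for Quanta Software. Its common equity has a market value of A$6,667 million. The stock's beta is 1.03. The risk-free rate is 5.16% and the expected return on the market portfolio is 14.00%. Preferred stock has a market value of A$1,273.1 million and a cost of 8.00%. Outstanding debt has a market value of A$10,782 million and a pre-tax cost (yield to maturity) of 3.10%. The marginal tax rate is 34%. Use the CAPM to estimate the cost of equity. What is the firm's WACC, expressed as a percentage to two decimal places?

Market risk premium = 14.0% − 5.16% = 8.84%.
Cost of equity via CAPM: Re = 5.16% + 1.03 × 8.84% = 14.2652%.
Total capital V = 6667 + 1273.1 + 10782 = 18722.1.
Equity: weight = 6667/18722.1 = 0.3561; cost = 14.2652%.
Preferred: weight = 1273.1/18722.1 = 0.0680; cost = 8%.
Debt: weight = 10782/18722.1 = 0.5759; after-tax cost = 3.1% × (1 − 34%) = 2.0460%.
WACC = 0.3561 × 14.2652% + 0.0680 × 8.0000% + 0.5759 × 2.0460% = 6.8022%.

6.80%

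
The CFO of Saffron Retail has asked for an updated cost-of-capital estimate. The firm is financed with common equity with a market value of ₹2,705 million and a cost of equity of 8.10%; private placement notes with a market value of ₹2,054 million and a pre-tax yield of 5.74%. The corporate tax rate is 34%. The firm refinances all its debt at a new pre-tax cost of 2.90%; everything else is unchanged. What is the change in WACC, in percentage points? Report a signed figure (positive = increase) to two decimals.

-0.81 pp

Current WACC:
Total capital V = 2705 + 2054 = 4759.
Equity: weight = 2705/4759 = 0.5684; cost = 8.1%.
Private placement notes: weight = 2054/4759 = 0.4316; after-tax cost = 5.74% × (1 − 34%) = 3.7884%.
WACC = 0.5684 × 8.1000% + 0.4316 × 3.7884% = 6.2391%.
After the change:
Total capital V = 2705 + 2054 = 4759.
Equity: weight = 2705/4759 = 0.5684; cost = 8.1%.
Private placement notes: weight = 2054/4759 = 0.4316; after-tax cost = 2.9% × (1 − 34%) = 1.9140%.
WACC = 0.5684 × 8.1000% + 0.4316 × 1.9140% = 5.4301%.
Change in WACC = 5.4301% − 6.2391% = -0.8090 pp.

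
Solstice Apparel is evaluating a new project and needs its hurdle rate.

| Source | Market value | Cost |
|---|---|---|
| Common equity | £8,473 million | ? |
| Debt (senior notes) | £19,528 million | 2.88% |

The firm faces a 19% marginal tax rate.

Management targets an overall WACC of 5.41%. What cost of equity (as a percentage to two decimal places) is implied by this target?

12.50%

Total capital V = 8473 + 19528 = 28001.
Equity weight = 8473/28001 = 0.3026.
Senior notes weight = 19528/28001 = 0.6974.
Debt contribution = 0.6974 × 2.88% × (1 − 19%) = 1.6269%.
Required equity contribution = 5.41% − 1.6269% = 3.7831%.
Re = 3.7831% / 0.3026 = 12.5021%.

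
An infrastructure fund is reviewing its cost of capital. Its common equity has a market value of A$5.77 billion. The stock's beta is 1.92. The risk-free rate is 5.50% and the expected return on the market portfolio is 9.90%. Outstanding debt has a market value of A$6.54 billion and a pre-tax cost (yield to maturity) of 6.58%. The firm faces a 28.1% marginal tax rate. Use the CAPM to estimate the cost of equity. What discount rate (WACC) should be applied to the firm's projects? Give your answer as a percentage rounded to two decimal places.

9.05%

Market risk premium = 9.9% − 5.5% = 4.4%.
Cost of equity via CAPM: Re = 5.5% + 1.92 × 4.4% = 13.9480%.
Total capital V = 5.77 + 6.54 = 12.31.
Equity: weight = 5.77/12.31 = 0.4687; cost = 13.948%.
Debt: weight = 6.54/12.31 = 0.5313; after-tax cost = 6.58% × (1 − 28.1%) = 4.7310%.
WACC = 0.4687 × 13.9480% + 0.5313 × 4.7310% = 9.0512%.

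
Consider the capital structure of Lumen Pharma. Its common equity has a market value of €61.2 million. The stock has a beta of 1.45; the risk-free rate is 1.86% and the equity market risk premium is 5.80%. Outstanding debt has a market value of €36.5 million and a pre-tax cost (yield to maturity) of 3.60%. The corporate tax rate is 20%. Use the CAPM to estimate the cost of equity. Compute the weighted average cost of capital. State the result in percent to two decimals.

Cost of equity via CAPM: Re = 1.86% + 1.45 × 5.8% = 10.2700%.
Total capital V = 61.2 + 36.5 = 97.7.
Equity: weight = 61.2/97.7 = 0.6264; cost = 10.27%.
Debt: weight = 36.5/97.7 = 0.3736; after-tax cost = 3.6% × (1 − 20%) = 2.8800%.
WACC = 0.6264 × 10.2700% + 0.3736 × 2.8800% = 7.5092%.

7.51%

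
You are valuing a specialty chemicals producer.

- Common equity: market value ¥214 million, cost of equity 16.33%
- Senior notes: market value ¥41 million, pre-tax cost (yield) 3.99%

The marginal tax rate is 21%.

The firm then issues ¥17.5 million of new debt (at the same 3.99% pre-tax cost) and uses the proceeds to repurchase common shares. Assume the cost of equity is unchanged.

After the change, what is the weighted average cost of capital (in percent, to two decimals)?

After the change:
Total capital V = 196.5 + 58.5 = 255.
Equity: weight = 196.5/255 = 0.7706; cost = 16.33%.
Senior notes: weight = 58.5/255 = 0.2294; after-tax cost = 3.99% × (1 − 21%) = 3.1521%.
WACC = 0.7706 × 16.3300% + 0.2294 × 3.1521% = 13.3068%.

13.31%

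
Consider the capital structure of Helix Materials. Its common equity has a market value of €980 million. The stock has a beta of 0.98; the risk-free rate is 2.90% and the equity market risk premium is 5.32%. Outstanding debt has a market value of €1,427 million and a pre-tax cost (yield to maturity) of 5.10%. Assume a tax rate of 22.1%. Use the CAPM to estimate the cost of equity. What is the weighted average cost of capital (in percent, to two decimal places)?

5.66%

Cost of equity via CAPM: Re = 2.9% + 0.98 × 5.32% = 8.1136%.
Total capital V = 980 + 1427 = 2407.
Equity: weight = 980/2407 = 0.4071; cost = 8.1136%.
Debt: weight = 1427/2407 = 0.5929; after-tax cost = 5.1% × (1 − 22.1%) = 3.9729%.
WACC = 0.4071 × 8.1136% + 0.5929 × 3.9729% = 5.6588%.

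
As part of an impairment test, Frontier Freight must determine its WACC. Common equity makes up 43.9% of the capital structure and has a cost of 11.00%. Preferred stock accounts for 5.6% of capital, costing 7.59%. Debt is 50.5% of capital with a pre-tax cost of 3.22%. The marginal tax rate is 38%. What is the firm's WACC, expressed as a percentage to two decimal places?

After-tax cost of debt = 3.22% × (1 − 38%) = 1.9964%.
WACC = 0.439 × 11.0000% + 0.056 × 7.5900% + 0.505 × 1.9964% = 6.2622%.

6.26%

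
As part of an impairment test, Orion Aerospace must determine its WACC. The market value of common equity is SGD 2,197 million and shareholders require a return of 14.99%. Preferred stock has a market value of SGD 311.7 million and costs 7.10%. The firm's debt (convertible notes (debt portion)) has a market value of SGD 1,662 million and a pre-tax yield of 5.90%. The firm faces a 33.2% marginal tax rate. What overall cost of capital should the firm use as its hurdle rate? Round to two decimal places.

Total capital V = 2197 + 311.7 + 1662 = 4170.7.
Equity: weight = 2197/4170.7 = 0.5268; cost = 14.99%.
Preferred: weight = 311.7/4170.7 = 0.0747; cost = 7.1%.
Convertible notes (debt portion): weight = 1662/4170.7 = 0.3985; after-tax cost = 5.9% × (1 − 33.2%) = 3.9412%.
WACC = 0.5268 × 14.9900% + 0.0747 × 7.1000% + 0.3985 × 3.9412% = 9.9975%.

10.00%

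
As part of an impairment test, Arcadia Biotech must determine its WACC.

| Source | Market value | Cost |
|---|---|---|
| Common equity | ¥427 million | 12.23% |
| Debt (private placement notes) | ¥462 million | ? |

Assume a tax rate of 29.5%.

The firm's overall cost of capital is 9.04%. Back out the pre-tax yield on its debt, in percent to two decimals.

8.64%

Total capital V = 427 + 462 = 889.
Equity weight = 427/889 = 0.4803.
Private placement notes weight = 462/889 = 0.5197.
Equity contribution = 0.4803 × 12.23% = 5.8743%.
Remaining for debt = 9.04% − 5.8743% = 3.1657%.
Rd × (1 − 29.5%) × 0.5197 = 3.1657%  ⇒  Rd = 8.6407%.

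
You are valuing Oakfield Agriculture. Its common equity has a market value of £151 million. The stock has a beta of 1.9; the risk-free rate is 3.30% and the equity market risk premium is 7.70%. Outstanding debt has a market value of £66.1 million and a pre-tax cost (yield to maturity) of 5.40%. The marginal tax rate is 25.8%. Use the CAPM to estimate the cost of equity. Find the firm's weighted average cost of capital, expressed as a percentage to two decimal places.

13.69%

Cost of equity via CAPM: Re = 3.3% + 1.9 × 7.7% = 17.9300%.
Total capital V = 151 + 66.1 = 217.1.
Equity: weight = 151/217.1 = 0.6955; cost = 17.93%.
Debt: weight = 66.1/217.1 = 0.3045; after-tax cost = 5.4% × (1 − 25.8%) = 4.0068%.
WACC = 0.6955 × 17.9300% + 0.3045 × 4.0068% = 13.6908%.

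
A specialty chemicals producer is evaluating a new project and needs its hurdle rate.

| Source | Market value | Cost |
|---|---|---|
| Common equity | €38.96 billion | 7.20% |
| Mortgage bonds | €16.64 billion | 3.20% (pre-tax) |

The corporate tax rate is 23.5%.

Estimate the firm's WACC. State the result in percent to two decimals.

5.78%

Total capital V = 38.96 + 16.64 = 55.6.
Equity: weight = 38.96/55.6 = 0.7007; cost = 7.2%.
Mortgage bonds: weight = 16.64/55.6 = 0.2993; after-tax cost = 3.2% × (1 − 23.5%) = 2.4480%.
WACC = 0.7007 × 7.2000% + 0.2993 × 2.4480% = 5.7778%.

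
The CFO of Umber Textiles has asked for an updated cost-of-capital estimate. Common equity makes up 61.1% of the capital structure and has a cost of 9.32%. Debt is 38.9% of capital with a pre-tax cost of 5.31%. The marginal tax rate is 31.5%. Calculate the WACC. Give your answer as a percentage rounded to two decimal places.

After-tax cost of debt = 5.31% × (1 − 31.5%) = 3.6374%.
WACC = 0.611 × 9.3200% + 0.389 × 3.6374% = 7.1094%.

7.11%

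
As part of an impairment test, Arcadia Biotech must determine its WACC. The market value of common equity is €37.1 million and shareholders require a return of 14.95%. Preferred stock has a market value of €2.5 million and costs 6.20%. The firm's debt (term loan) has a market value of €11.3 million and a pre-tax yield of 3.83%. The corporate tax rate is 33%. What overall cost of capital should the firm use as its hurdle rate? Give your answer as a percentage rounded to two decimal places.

Total capital V = 37.1 + 2.5 + 11.3 = 50.9.
Equity: weight = 37.1/50.9 = 0.7289; cost = 14.95%.
Preferred: weight = 2.5/50.9 = 0.0491; cost = 6.2%.
Term loan: weight = 11.3/50.9 = 0.2220; after-tax cost = 3.83% × (1 − 33%) = 2.5661%.
WACC = 0.7289 × 14.9500% + 0.0491 × 6.2000% + 0.2220 × 2.5661% = 11.7710%.

11.77%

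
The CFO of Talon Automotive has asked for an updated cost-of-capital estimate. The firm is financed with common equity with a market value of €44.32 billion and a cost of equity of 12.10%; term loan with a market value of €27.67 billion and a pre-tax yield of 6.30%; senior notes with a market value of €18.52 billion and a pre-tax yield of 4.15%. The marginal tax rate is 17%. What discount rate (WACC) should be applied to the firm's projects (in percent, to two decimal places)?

Total capital V = 44.32 + 27.67 + 18.52 = 90.51.
Equity: weight = 44.32/90.51 = 0.4897; cost = 12.1%.
Term loan: weight = 27.67/90.51 = 0.3057; after-tax cost = 6.3% × (1 − 17%) = 5.2290%.
Senior notes: weight = 18.52/90.51 = 0.2046; after-tax cost = 4.15% × (1 − 17%) = 3.4445%.
WACC = 0.4897 × 12.1000% + 0.3057 × 5.2290% + 0.2046 × 3.4445% = 8.2284%.

8.23%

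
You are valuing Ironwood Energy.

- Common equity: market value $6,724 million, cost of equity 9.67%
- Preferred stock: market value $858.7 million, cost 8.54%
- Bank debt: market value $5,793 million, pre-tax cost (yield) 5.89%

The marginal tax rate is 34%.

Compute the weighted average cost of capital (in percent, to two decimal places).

Total capital V = 6724 + 858.7 + 5793 = 13375.7.
Equity: weight = 6724/13375.7 = 0.5027; cost = 9.67%.
Preferred: weight = 858.7/13375.7 = 0.0642; cost = 8.54%.
Bank debt: weight = 5793/13375.7 = 0.4331; after-tax cost = 5.89% × (1 − 34%) = 3.8874%.
WACC = 0.5027 × 9.6700% + 0.0642 × 8.5400% + 0.4331 × 3.8874% = 7.0930%.

7.09%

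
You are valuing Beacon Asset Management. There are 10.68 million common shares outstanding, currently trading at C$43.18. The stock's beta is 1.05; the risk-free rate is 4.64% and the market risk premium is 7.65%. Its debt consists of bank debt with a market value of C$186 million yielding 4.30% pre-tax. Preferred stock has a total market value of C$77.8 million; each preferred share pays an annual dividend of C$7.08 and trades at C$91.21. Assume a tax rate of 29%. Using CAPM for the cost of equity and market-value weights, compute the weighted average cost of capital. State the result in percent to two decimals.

Cost of equity via CAPM: Re = 4.64% + 1.05 × 7.65% = 12.6725%.
Cost of preferred: Rp = 7.08 / 91.21 = 7.7623%.
Market value of equity E = 43.18 × 10.68m = 461.1624m.
Total capital V = 461.1624 + 77.8 + 186 = 724.9624.
Equity: weight = 461.1624/724.9624 = 0.6361; cost = 12.6725%.
Preferred: weight = 77.8/724.9624 = 0.1073; cost = 7.7623%.
Bank debt: weight = 186/724.9624 = 0.2566; after-tax cost = 4.3% × (1 − 29%) = 3.0530%.
WACC = 0.6361 × 12.6725% + 0.1073 × 7.7623% + 0.2566 × 3.0530% = 9.6775%.

9.68%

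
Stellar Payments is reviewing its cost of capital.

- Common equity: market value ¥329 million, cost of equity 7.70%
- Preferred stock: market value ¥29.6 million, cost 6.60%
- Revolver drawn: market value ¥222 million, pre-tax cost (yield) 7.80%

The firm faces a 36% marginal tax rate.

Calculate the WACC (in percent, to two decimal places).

6.61%

Total capital V = 329 + 29.6 + 222 = 580.6.
Equity: weight = 329/580.6 = 0.5667; cost = 7.7%.
Preferred: weight = 29.6/580.6 = 0.0510; cost = 6.6%.
Revolver drawn: weight = 222/580.6 = 0.3824; after-tax cost = 7.8% × (1 − 36%) = 4.9920%.
WACC = 0.5667 × 7.7000% + 0.0510 × 6.6000% + 0.3824 × 4.9920% = 6.6085%.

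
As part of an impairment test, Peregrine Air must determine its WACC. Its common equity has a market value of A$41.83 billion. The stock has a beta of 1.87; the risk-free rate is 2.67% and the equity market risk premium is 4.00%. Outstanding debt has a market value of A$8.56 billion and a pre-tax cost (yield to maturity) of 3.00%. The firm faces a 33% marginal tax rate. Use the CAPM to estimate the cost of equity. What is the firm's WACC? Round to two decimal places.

8.77%

Cost of equity via CAPM: Re = 2.67% + 1.87 × 4.0% = 10.1500%.
Total capital V = 41.83 + 8.56 = 50.39.
Equity: weight = 41.83/50.39 = 0.8301; cost = 10.15%.
Debt: weight = 8.56/50.39 = 0.1699; after-tax cost = 3% × (1 − 33%) = 2.0100%.
WACC = 0.8301 × 10.1500% + 0.1699 × 2.0100% = 8.7672%.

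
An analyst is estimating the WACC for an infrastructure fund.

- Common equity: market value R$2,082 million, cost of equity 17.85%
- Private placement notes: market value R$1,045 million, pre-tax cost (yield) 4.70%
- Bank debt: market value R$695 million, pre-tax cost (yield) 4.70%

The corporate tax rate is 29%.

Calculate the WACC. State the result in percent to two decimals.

11.24%

Total capital V = 2082 + 1045 + 695 = 3822.
Equity: weight = 2082/3822 = 0.5447; cost = 17.85%.
Private placement notes: weight = 1045/3822 = 0.2734; after-tax cost = 4.7% × (1 − 29%) = 3.3370%.
Bank debt: weight = 695/3822 = 0.1818; after-tax cost = 4.7% × (1 − 29%) = 3.3370%.
WACC = 0.5447 × 17.8500% + 0.2734 × 3.3370% + 0.1818 × 3.3370% = 11.2428%.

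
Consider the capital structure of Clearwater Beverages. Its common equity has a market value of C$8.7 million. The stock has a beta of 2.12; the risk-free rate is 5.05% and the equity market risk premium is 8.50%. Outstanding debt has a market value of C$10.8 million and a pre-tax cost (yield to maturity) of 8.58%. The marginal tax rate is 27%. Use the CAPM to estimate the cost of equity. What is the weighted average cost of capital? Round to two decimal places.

Cost of equity via CAPM: Re = 5.05% + 2.12 × 8.5% = 23.0700%.
Total capital V = 8.7 + 10.8 = 19.5.
Equity: weight = 8.7/19.5 = 0.4462; cost = 23.07%.
Debt: weight = 10.8/19.5 = 0.5538; after-tax cost = 8.58% × (1 − 27%) = 6.2634%.
WACC = 0.4462 × 23.0700% + 0.5538 × 6.2634% = 13.7617%.

13.76%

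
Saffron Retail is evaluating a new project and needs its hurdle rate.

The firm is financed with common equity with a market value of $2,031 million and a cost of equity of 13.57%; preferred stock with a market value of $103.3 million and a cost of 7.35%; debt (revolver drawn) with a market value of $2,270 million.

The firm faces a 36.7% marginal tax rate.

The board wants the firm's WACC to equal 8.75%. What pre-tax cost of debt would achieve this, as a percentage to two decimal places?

7.11%

Total capital V = 2031 + 103.3 + 2270 = 4404.3.
Equity weight = 2031/4404.3 = 0.4611.
Preferred weight = 103.3/4404.3 = 0.0235.
Revolver drawn weight = 2270/4404.3 = 0.5154.
Equity contribution = 0.4611 × 13.57% = 6.2577%.
Preferred contribution = 0.0235 × 7.35% = 0.1724%.
Remaining for debt = 8.75% − 6.4301% = 2.3199%.
Rd × (1 − 36.7%) × 0.5154 = 2.3199%  ⇒  Rd = 7.1109%.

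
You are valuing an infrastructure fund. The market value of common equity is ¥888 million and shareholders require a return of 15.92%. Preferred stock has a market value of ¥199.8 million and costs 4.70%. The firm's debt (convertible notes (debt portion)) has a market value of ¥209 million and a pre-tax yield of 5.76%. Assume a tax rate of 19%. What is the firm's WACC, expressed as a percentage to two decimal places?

12.38%

Total capital V = 888 + 199.8 + 209 = 1296.8.
Equity: weight = 888/1296.8 = 0.6848; cost = 15.92%.
Preferred: weight = 199.8/1296.8 = 0.1541; cost = 4.7%.
Convertible notes (debt portion): weight = 209/1296.8 = 0.1612; after-tax cost = 5.76% × (1 − 19%) = 4.6656%.
WACC = 0.6848 × 15.9200% + 0.1541 × 4.7000% + 0.1612 × 4.6656% = 12.3775%.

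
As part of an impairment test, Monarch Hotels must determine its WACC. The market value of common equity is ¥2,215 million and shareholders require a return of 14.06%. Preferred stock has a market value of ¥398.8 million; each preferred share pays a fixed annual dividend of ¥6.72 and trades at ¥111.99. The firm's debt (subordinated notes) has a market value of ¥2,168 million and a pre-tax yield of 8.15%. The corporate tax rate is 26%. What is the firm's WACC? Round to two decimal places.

Cost of preferred: Rp = 6.72 / 111.99 = 6.0005%.
Total capital V = 2215 + 398.8 + 2168 = 4781.8.
Equity: weight = 2215/4781.8 = 0.4632; cost = 14.06%.
Preferred: weight = 398.8/4781.8 = 0.0834; cost = 6.0005%.
Subordinated notes: weight = 2168/4781.8 = 0.4534; after-tax cost = 8.15% × (1 − 26%) = 6.0310%.
WACC = 0.4632 × 14.0600% + 0.0834 × 6.0005% + 0.4534 × 6.0310% = 9.7476%.

9.75%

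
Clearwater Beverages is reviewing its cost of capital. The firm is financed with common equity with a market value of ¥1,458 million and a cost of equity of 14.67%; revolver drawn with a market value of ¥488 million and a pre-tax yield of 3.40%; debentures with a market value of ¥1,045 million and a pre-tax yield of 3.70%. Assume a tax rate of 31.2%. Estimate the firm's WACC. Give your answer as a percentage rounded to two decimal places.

Total capital V = 1458 + 488 + 1045 = 2991.
Equity: weight = 1458/2991 = 0.4875; cost = 14.67%.
Revolver drawn: weight = 488/2991 = 0.1632; after-tax cost = 3.4% × (1 − 31.2%) = 2.3392%.
Debentures: weight = 1045/2991 = 0.3494; after-tax cost = 3.7% × (1 − 31.2%) = 2.5456%.
WACC = 0.4875 × 14.6700% + 0.1632 × 2.3392% + 0.3494 × 2.5456% = 8.4221%.

8.42%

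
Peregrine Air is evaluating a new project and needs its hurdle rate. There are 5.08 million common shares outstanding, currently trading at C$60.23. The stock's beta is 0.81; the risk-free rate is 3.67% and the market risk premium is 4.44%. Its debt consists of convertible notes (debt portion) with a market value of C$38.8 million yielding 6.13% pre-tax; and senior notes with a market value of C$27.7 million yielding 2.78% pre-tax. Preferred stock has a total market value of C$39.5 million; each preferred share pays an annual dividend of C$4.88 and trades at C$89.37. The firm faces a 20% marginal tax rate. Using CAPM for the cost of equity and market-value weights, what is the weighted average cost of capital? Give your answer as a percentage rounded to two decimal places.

6.53%

Cost of equity via CAPM: Re = 3.67% + 0.81 × 4.44% = 7.2664%.
Cost of preferred: Rp = 4.88 / 89.37 = 5.4604%.
Market value of equity E = 60.23 × 5.08m = 305.9684m.
Total capital V = 305.9684 + 39.5 + 38.8 + 27.7 = 411.9684.
Equity: weight = 305.9684/411.9684 = 0.7427; cost = 7.2664%.
Preferred: weight = 39.5/411.9684 = 0.0959; cost = 5.4604%.
Convertible notes (debt portion): weight = 38.8/411.9684 = 0.0942; after-tax cost = 6.13% × (1 − 20%) = 4.9040%.
Senior notes: weight = 27.7/411.9684 = 0.0672; after-tax cost = 2.78% × (1 − 20%) = 2.2240%.
WACC = 0.7427 × 7.2664% + 0.0959 × 5.4604% + 0.0942 × 4.9040% + 0.0672 × 2.2240% = 6.5317%.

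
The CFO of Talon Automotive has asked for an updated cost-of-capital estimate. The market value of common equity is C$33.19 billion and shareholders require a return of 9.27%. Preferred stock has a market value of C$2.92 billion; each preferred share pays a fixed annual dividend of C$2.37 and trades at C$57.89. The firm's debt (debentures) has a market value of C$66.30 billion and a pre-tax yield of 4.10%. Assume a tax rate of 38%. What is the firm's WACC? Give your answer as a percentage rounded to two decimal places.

Cost of preferred: Rp = 2.37 / 57.89 = 4.0940%.
Total capital V = 33.19 + 2.92 + 66.3 = 102.41.
Equity: weight = 33.19/102.41 = 0.3241; cost = 9.27%.
Preferred: weight = 2.92/102.41 = 0.0285; cost = 4.094%.
Debentures: weight = 66.3/102.41 = 0.6474; after-tax cost = 4.1% × (1 − 38%) = 2.5420%.
WACC = 0.3241 × 9.2700% + 0.0285 × 4.0940% + 0.6474 × 2.5420% = 4.7667%.

4.77%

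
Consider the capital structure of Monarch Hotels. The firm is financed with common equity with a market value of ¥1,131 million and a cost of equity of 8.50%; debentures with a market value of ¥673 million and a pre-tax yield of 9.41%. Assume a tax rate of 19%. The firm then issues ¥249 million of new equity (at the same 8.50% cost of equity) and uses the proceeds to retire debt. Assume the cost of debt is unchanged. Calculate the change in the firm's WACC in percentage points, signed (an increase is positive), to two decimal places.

Current WACC:
Total capital V = 1131 + 673 = 1804.
Equity: weight = 1131/1804 = 0.6269; cost = 8.5%.
Debentures: weight = 673/1804 = 0.3731; after-tax cost = 9.41% × (1 − 19%) = 7.6221%.
WACC = 0.6269 × 8.5000% + 0.3731 × 7.6221% = 8.1725%.
After the change:
Total capital V = 1380 + 424 = 1804.
Equity: weight = 1380/1804 = 0.7650; cost = 8.5%.
Debentures: weight = 424/1804 = 0.2350; after-tax cost = 9.41% × (1 − 19%) = 7.6221%.
WACC = 0.7650 × 8.5000% + 0.2350 × 7.6221% = 8.2937%.
Change in WACC = 8.2937% − 8.1725% = 0.1212 pp.

+0.12 pp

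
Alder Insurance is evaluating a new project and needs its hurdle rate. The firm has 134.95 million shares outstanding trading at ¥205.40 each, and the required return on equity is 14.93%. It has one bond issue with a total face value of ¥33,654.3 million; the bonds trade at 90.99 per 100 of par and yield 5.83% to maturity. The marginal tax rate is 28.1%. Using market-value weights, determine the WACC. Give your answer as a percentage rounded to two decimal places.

9.29%

Market value of equity E = 205.4 × 134.95m = 27718.73m. Market value of debt D = 33654.3m × 90.99/100 = 30622.04757m.
Total capital V = 27718.73 + 30622.04757 = 58340.77757.
Equity: weight = 27718.73/58340.77757 = 0.4751; cost = 14.93%.
Bonds outstanding: weight = 30622.04757/58340.77757 = 0.5249; after-tax cost = 5.83% × (1 − 28.1%) = 4.1918%.
WACC = 0.4751 × 14.9300% + 0.5249 × 4.1918% = 9.2937%.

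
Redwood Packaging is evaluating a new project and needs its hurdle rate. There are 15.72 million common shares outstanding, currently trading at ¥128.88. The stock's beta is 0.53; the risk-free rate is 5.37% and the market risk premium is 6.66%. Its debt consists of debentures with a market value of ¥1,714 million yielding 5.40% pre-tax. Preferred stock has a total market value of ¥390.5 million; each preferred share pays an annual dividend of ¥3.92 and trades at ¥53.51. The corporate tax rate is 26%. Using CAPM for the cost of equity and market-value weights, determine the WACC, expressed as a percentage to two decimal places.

Cost of equity via CAPM: Re = 5.37% + 0.53 × 6.66% = 8.8998%.
Cost of preferred: Rp = 3.92 / 53.51 = 7.3257%.
Market value of equity E = 128.88 × 15.72m = 2025.9936m.
Total capital V = 2025.9936 + 390.5 + 1714 = 4130.4936.
Equity: weight = 2025.9936/4130.4936 = 0.4905; cost = 8.8998%.
Preferred: weight = 390.5/4130.4936 = 0.0945; cost = 7.3257%.
Debentures: weight = 1714/4130.4936 = 0.4150; after-tax cost = 5.4% × (1 − 26%) = 3.9960%.
WACC = 0.4905 × 8.8998% + 0.0945 × 7.3257% + 0.4150 × 3.9960% = 6.7161%.

6.72%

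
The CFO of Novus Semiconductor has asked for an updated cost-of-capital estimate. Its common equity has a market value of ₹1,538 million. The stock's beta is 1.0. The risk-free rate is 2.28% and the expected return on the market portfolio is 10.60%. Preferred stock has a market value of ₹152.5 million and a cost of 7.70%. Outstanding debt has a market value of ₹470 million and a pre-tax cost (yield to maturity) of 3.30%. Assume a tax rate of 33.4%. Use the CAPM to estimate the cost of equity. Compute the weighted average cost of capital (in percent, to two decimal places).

Market risk premium = 10.6% − 2.28% = 8.32%.
Cost of equity via CAPM: Re = 2.28% + 1.0 × 8.32% = 10.6000%.
Total capital V = 1538 + 152.5 + 470 = 2160.5.
Equity: weight = 1538/2160.5 = 0.7119; cost = 10.6%.
Preferred: weight = 152.5/2160.5 = 0.0706; cost = 7.7%.
Debt: weight = 470/2160.5 = 0.2175; after-tax cost = 3.3% × (1 − 33.4%) = 2.1978%.
WACC = 0.7119 × 10.6000% + 0.0706 × 7.7000% + 0.2175 × 2.1978% = 8.5675%.

8.57%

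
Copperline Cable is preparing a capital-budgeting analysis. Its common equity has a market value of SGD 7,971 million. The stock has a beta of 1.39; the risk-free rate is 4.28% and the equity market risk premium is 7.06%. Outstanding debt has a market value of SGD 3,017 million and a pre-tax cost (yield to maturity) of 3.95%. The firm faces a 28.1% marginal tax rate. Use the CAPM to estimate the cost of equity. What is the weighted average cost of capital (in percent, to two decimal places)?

Cost of equity via CAPM: Re = 4.28% + 1.39 × 7.06% = 14.0934%.
Total capital V = 7971 + 3017 = 10988.
Equity: weight = 7971/10988 = 0.7254; cost = 14.0934%.
Debt: weight = 3017/10988 = 0.2746; after-tax cost = 3.95% × (1 − 28.1%) = 2.8401%.
WACC = 0.7254 × 14.0934% + 0.2746 × 2.8401% = 11.0035%.

11.00%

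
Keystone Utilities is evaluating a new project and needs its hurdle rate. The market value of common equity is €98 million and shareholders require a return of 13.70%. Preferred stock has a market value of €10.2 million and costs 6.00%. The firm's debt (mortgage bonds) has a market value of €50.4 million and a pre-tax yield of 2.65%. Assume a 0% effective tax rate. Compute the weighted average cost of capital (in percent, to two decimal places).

Total capital V = 98 + 10.2 + 50.4 = 158.6.
Equity: weight = 98/158.6 = 0.6179; cost = 13.7%.
Preferred: weight = 10.2/158.6 = 0.0643; cost = 6%.
Mortgage bonds: weight = 50.4/158.6 = 0.3178; after-tax cost = 2.65% × (1 − 0%) = 2.6500%.
WACC = 0.6179 × 13.7000% + 0.0643 × 6.0000% + 0.3178 × 2.6500% = 9.6933%.

9.69%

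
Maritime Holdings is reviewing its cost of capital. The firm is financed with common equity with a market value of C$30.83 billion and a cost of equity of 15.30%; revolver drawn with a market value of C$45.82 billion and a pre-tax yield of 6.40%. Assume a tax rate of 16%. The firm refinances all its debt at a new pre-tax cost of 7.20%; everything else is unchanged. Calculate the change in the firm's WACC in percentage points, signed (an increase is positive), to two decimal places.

Current WACC:
Total capital V = 30.83 + 45.82 = 76.65.
Equity: weight = 30.83/76.65 = 0.4022; cost = 15.3%.
Revolver drawn: weight = 45.82/76.65 = 0.5978; after-tax cost = 6.4% × (1 − 16%) = 5.3760%.
WACC = 0.4022 × 15.3000% + 0.5978 × 5.3760% = 9.3676%.
After the change:
Total capital V = 30.83 + 45.82 = 76.65.
Equity: weight = 30.83/76.65 = 0.4022; cost = 15.3%.
Revolver drawn: weight = 45.82/76.65 = 0.5978; after-tax cost = 7.2% × (1 − 16%) = 6.0480%.
WACC = 0.4022 × 15.3000% + 0.5978 × 6.0480% = 9.7693%.
Change in WACC = 9.7693% − 9.3676% = 0.4017 pp.

+0.40 pp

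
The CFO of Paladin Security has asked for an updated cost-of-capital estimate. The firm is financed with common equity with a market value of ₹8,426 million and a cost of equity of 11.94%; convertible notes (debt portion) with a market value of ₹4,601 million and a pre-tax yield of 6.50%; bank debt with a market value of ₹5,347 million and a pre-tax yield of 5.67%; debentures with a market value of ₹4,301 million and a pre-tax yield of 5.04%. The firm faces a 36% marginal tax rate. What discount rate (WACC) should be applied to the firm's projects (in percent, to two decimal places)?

Total capital V = 8426 + 4601 + 5347 + 4301 = 22675.
Equity: weight = 8426/22675 = 0.3716; cost = 11.94%.
Convertible notes (debt portion): weight = 4601/22675 = 0.2029; after-tax cost = 6.5% × (1 − 36%) = 4.1600%.
Bank debt: weight = 5347/22675 = 0.2358; after-tax cost = 5.67% × (1 − 36%) = 3.6288%.
Debentures: weight = 4301/22675 = 0.1897; after-tax cost = 5.04% × (1 − 36%) = 3.2256%.
WACC = 0.3716 × 11.9400% + 0.2029 × 4.1600% + 0.2358 × 3.6288% + 0.1897 × 3.2256% = 6.7485%.

6.75%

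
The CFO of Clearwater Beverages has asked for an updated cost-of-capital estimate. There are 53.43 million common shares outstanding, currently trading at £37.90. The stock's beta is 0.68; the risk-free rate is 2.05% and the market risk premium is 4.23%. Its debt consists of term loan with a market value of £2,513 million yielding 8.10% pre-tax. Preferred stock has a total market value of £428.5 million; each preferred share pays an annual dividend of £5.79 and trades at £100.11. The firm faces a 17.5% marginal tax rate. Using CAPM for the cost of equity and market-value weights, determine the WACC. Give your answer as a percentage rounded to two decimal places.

Cost of equity via CAPM: Re = 2.05% + 0.68 × 4.23% = 4.9264%.
Cost of preferred: Rp = 5.79 / 100.11 = 5.7836%.
Market value of equity E = 37.9 × 53.43m = 2024.997m.
Total capital V = 2024.997 + 428.5 + 2513 = 4966.497.
Equity: weight = 2024.997/4966.497 = 0.4077; cost = 4.9264%.
Preferred: weight = 428.5/4966.497 = 0.0863; cost = 5.7836%.
Term loan: weight = 2513/4966.497 = 0.5060; after-tax cost = 8.1% × (1 − 17.5%) = 6.6825%.
WACC = 0.4077 × 4.9264% + 0.0863 × 5.7836% + 0.5060 × 6.6825% = 5.8889%.

5.89%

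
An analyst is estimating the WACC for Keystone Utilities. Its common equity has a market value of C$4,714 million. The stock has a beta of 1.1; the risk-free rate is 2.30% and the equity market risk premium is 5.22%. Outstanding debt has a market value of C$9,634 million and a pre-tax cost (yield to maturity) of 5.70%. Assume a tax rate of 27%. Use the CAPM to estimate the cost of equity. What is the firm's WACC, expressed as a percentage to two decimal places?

5.44%

Cost of equity via CAPM: Re = 2.3% + 1.1 × 5.22% = 8.0420%.
Total capital V = 4714 + 9634 = 14348.
Equity: weight = 4714/14348 = 0.3285; cost = 8.042%.
Debt: weight = 9634/14348 = 0.6715; after-tax cost = 5.7% × (1 − 27%) = 4.1610%.
WACC = 0.3285 × 8.0420% + 0.6715 × 4.1610% = 5.4361%.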